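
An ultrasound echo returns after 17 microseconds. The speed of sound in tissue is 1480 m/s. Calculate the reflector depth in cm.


depth = c * t / 2
t = 17 us = 1.7000e-05 s
depth = 1480 * 1.7000e-05 / 2
depth = 0.01258 m = 1.258 cm


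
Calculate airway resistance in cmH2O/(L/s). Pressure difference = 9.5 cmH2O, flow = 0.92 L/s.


R = dP / flow
R = 9.5 / 0.92
R = 10.33 cmH2O/(L/s)


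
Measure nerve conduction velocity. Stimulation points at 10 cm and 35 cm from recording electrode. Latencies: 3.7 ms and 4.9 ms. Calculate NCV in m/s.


Distance = (35 - 10) / 100 = 0.25 m
dt = (4.9 - 3.7) / 1000 = 0.0012 s
NCV = dist / dt = 208.3 m/s


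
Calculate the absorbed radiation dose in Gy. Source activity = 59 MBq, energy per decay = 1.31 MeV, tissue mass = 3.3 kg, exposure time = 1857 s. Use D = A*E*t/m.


A = 59 MBq = 5.9000e+07 Bq
E = 1.31 MeV = 2.09862e-13 J
D = A*E*t/m = 5.9000e+07*2.09862e-13*1857/3.3
D = 0.006968 Gy


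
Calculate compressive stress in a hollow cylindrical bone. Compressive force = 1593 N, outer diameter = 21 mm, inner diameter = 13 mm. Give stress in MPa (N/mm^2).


A = pi*(r_o^2 - r_i^2)
r_o = 10.5 mm, r_i = 6.5 mm
A = 213.628 mm^2
sigma = F/A = 1593 / 213.628
sigma = 7.457 MPa


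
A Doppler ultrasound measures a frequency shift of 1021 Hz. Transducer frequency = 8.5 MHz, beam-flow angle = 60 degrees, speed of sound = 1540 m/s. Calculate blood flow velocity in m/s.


v = fd * c / (2 * f0 * cos(theta))
v = 1021 * 1540 / (2 * 8.5000e+06 * cos(60))
v = 0.185 m/s


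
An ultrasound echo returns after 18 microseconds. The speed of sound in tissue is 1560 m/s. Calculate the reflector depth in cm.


depth = c * t / 2
t = 18 us = 1.8000e-05 s
depth = 1560 * 1.8000e-05 / 2
depth = 0.01404 m = 1.404 cm


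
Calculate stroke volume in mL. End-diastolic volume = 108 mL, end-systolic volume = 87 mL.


SV = EDV - ESV
SV = 108 - 87
SV = 21 mL


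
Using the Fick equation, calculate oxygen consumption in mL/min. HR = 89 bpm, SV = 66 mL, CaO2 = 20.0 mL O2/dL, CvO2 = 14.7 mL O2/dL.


CO = HR*SV = 89*66/1000 = 5.874 L/min
a-v O2 diff = 20.0 - 14.7 = 5.3 mL/dL
VO2 = CO * (CaO2-CvO2) * 10 dL/L
VO2 = 5.874 * 5.3 * 10
VO2 = 311.3 mL/min


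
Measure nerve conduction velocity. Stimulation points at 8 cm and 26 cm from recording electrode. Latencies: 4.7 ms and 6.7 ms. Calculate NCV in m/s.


Distance = (26 - 8) / 100 = 0.18 m
dt = (6.7 - 4.7) / 1000 = 0.002 s
NCV = dist / dt = 90 m/s


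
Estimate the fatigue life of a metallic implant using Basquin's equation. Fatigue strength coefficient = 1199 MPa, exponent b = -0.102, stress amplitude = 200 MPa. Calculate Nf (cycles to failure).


sigma_a = sigma_f' * (2Nf)^b
2Nf = (sigma_a/sigma_f')^(1/b)
2Nf = (200/1199)^(1/-0.102)
2Nf = 42206971
Nf = 2.1103e+07


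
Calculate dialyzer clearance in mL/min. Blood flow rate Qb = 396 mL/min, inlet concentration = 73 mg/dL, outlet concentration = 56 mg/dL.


K = Qb * (Cb_in - Cb_out) / Cb_in
K = 396 * (73 - 56) / 73
K = 92.22 mL/min


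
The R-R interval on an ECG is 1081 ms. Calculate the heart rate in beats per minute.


HR = 60 / RR_interval(s)
RR = 1081 ms = 1.081 s
HR = 60 / 1.081 = 55.5 bpm


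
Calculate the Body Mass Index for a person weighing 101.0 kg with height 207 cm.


BMI = weight / height^2
height = 207 cm = 2.07 m
BMI = 101.0 / 2.07^2
BMI = 23.57 kg/m^2


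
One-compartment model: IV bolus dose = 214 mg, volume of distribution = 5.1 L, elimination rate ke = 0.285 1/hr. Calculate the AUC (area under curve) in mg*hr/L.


C0 = Dose/Vd = 214/5.1 = 41.9608 mg/L
AUC = C0/ke = 41.9608/0.285
AUC = 147.2 mg*hr/L


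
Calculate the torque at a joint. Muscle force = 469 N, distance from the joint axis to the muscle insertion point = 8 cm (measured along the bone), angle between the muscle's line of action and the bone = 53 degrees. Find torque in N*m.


Torque = F * d * sin(theta)   (moment arm = d*sin(theta))
d = 8 cm = 0.08 m
Torque = 469 * 0.08 * sin(53)
Torque = 29.96 N*m


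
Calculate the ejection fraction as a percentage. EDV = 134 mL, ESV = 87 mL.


SV = EDV - ESV = 134 - 87 = 47 mL
EF = SV/EDV * 100 = 47/134 * 100
EF = 35.07%


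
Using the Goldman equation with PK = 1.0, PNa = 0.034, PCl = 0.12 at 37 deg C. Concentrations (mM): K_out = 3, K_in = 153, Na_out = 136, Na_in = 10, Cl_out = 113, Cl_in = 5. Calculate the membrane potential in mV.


Vm = (RT/F)*ln((PK*Ko + PNa*Nao + PCl*Cli)/(PK*Ki + PNa*Nai + PCl*Clo))
Numer = 8.224, Denom = 166.9
Vm = -80.45 mV


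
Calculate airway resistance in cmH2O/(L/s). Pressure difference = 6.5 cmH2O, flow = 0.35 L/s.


R = dP / flow
R = 6.5 / 0.35
R = 18.57 cmH2O/(L/s)


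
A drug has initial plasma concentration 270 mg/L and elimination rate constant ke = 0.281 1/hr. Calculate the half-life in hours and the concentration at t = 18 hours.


t_half = ln(2) / ke = 0.693147 / 0.281 = 2.467 hr
C(t) = C0 * exp(-ke*t) = 270 * exp(-0.281*18)
C(18) = 1.717 mg/L


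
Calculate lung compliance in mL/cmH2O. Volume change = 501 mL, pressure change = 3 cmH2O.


C = dV / dP
C = 501 / 3
C = 167 mL/cmH2O


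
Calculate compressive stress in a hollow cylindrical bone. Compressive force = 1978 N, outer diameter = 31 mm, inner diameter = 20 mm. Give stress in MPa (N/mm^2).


A = pi*(r_o^2 - r_i^2)
r_o = 15.5 mm, r_i = 10 mm
A = 440.608 mm^2
sigma = F/A = 1978 / 440.608
sigma = 4.489 MPa


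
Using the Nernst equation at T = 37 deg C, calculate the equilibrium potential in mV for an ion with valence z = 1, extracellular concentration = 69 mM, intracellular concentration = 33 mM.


E = (RT/(zF)) * ln(C_out/C_in)
T = 37 + 273.15 = 310.15 K
E = (8.314 * 310.15 / (1 * 96485)) * ln(69/33)
E = 19.71 mV


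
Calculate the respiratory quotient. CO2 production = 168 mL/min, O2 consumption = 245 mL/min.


RQ = VCO2 / VO2
RQ = 168 / 245
RQ = 0.6857


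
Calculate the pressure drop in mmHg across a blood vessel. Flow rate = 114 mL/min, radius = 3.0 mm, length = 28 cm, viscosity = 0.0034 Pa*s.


dP = 8*mu*L*Q / (pi*r^4)
Q = 114 mL/min = 1.9e-06 m^3/s
dP = 56.8651 Pa = 56.8651 / 133.322 mmHg = 0.4265 mmHg


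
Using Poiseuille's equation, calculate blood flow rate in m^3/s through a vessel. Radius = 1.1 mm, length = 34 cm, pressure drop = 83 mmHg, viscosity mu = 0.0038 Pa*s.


Q = pi*r^4*dP / (8*mu*L)
r = 0.0011 m, L = 0.34 m
dP = 83 mmHg = 11065.726 Pa
Q = 4.9243e-06 m^3/s


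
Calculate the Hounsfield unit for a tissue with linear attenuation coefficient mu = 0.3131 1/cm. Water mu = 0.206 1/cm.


HU = ((mu_tissue - mu_water) / mu_water) * 1000
HU = ((0.3131 - 0.206) / 0.206) * 1000
HU = 519.9


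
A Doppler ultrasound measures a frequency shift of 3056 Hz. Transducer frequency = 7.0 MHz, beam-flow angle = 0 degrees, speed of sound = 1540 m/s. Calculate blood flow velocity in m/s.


v = fd * c / (2 * f0 * cos(theta))
v = 3056 * 1540 / (2 * 7.0000e+06 * cos(0))
v = 0.3362 m/s


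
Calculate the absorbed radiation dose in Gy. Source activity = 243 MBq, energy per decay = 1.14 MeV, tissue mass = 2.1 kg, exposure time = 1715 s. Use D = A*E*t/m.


A = 243 MBq = 2.4300e+08 Bq
E = 1.14 MeV = 1.82628e-13 J
D = A*E*t/m = 2.4300e+08*1.82628e-13*1715/2.1
D = 0.03624 Gy


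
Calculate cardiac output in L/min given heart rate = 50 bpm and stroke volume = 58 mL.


CO = HR * SV
CO = 50 * 58 / 1000
CO = 2.9 L/min


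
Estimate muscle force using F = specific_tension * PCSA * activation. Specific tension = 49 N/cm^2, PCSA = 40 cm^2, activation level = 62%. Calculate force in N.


F = sigma * PCSA * activation
F = 49 * 40 * 0.62
F = 1215 N


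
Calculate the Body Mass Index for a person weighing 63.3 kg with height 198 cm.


BMI = weight / height^2
height = 198 cm = 1.98 m
BMI = 63.3 / 1.98^2
BMI = 16.15 kg/m^2


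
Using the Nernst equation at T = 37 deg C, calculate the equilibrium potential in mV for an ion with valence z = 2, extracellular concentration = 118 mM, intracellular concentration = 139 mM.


E = (RT/(zF)) * ln(C_out/C_in)
T = 37 + 273.15 = 310.15 K
E = (8.314 * 310.15 / (2 * 96485)) * ln(118/139)
E = -2.189 mV


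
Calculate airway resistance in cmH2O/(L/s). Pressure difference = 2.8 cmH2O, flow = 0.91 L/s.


R = dP / flow
R = 2.8 / 0.91
R = 3.077 cmH2O/(L/s)


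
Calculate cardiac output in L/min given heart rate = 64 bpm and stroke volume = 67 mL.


CO = HR * SV
CO = 64 * 67 / 1000
CO = 4.288 L/min


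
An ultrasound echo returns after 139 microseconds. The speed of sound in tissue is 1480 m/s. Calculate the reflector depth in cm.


depth = c * t / 2
t = 139 us = 1.3900e-04 s
depth = 1480 * 1.3900e-04 / 2
depth = 0.10286 m = 10.286 cm


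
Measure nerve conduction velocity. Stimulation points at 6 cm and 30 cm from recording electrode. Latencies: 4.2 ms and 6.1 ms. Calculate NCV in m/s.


Distance = (30 - 6) / 100 = 0.24 m
dt = (6.1 - 4.2) / 1000 = 0.0019 s
NCV = dist / dt = 126.3 m/s


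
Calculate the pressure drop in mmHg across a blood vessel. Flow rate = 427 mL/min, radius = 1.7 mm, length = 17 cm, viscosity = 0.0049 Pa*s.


dP = 8*mu*L*Q / (pi*r^4)
Q = 427 mL/min = 7.11667e-06 m^3/s
dP = 1807.45 Pa = 1807.45 / 133.322 mmHg = 13.56 mmHg


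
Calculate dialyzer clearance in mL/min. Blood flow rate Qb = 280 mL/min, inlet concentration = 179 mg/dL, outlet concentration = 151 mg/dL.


K = Qb * (Cb_in - Cb_out) / Cb_in
K = 280 * (179 - 151) / 179
K = 43.8 mL/min


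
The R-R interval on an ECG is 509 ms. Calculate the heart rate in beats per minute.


HR = 60 / RR_interval(s)
RR = 509 ms = 0.509 s
HR = 60 / 0.509 = 117.9 bpm


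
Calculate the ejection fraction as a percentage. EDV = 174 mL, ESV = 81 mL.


SV = EDV - ESV = 174 - 81 = 93 mL
EF = SV/EDV * 100 = 93/174 * 100
EF = 53.45%


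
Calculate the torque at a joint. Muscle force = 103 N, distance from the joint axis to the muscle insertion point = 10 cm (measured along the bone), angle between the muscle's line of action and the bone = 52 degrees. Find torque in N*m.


Torque = F * d * sin(theta)   (moment arm = d*sin(theta))
d = 10 cm = 0.1 m
Torque = 103 * 0.1 * sin(52)
Torque = 8.117 N*m


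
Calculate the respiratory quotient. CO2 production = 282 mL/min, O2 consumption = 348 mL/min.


RQ = VCO2 / VO2
RQ = 282 / 348
RQ = 0.8103


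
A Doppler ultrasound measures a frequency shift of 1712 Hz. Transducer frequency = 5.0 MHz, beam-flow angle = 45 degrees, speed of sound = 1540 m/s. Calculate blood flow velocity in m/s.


v = fd * c / (2 * f0 * cos(theta))
v = 1712 * 1540 / (2 * 5.0000e+06 * cos(45))
v = 0.3729 m/s


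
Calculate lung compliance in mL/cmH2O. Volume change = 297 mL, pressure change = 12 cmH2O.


C = dV / dP
C = 297 / 12
C = 24.75 mL/cmH2O


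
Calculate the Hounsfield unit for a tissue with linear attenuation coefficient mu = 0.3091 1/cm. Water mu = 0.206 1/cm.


HU = ((mu_tissue - mu_water) / mu_water) * 1000
HU = ((0.3091 - 0.206) / 0.206) * 1000
HU = 500.5


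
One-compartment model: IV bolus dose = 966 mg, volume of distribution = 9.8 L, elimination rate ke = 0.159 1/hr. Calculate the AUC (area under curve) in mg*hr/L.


C0 = Dose/Vd = 966/9.8 = 98.5714 mg/L
AUC = C0/ke = 98.5714/0.159
AUC = 619.9 mg*hr/L


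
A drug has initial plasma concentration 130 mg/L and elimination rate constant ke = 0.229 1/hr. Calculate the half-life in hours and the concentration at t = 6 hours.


t_half = ln(2) / ke = 0.693147 / 0.229 = 3.027 hr
C(t) = C0 * exp(-ke*t) = 130 * exp(-0.229*6)
C(6) = 32.9 mg/L


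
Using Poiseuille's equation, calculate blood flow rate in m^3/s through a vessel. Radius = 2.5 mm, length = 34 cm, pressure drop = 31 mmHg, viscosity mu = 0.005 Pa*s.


Q = pi*r^4*dP / (8*mu*L)
r = 0.0025 m, L = 0.34 m
dP = 31 mmHg = 4132.982 Pa
Q = 3.7294e-05 m^3/s


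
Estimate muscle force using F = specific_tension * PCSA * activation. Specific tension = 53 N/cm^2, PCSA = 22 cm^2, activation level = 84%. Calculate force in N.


F = sigma * PCSA * activation
F = 53 * 22 * 0.84
F = 979.4 N


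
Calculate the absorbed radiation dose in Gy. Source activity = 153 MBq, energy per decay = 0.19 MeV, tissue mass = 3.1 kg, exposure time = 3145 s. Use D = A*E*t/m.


A = 153 MBq = 1.5300e+08 Bq
E = 0.19 MeV = 3.0438e-14 J
D = A*E*t/m = 1.5300e+08*3.0438e-14*3145/3.1
D = 0.004725 Gy


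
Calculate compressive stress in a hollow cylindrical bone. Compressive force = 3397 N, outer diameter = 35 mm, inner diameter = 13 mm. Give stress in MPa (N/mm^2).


A = pi*(r_o^2 - r_i^2)
r_o = 17.5 mm, r_i = 6.5 mm
A = 829.38 mm^2
sigma = F/A = 3397 / 829.38
sigma = 4.096 MPa


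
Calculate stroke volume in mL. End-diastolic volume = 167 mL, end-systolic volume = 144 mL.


SV = EDV - ESV
SV = 167 - 144
SV = 23 mL


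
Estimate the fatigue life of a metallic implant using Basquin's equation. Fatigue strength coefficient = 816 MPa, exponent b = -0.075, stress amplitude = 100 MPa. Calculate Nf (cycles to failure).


sigma_a = sigma_f' * (2Nf)^b
2Nf = (sigma_a/sigma_f')^(1/b)
2Nf = (100/816)^(1/-0.075)
2Nf = 1.4317552e+12
Nf = 7.1588e+11


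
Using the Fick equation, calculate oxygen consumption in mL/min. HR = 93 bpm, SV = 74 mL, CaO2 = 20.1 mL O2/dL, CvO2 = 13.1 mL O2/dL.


CO = HR*SV = 93*74/1000 = 6.882 L/min
a-v O2 diff = 20.1 - 13.1 = 7 mL/dL
VO2 = CO * (CaO2-CvO2) * 10 dL/L
VO2 = 6.882 * 7 * 10
VO2 = 481.7 mL/min


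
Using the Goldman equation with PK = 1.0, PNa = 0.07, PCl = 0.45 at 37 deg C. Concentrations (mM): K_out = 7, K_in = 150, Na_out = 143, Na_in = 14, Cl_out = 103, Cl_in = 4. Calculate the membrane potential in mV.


Vm = (RT/F)*ln((PK*Ko + PNa*Nao + PCl*Cli)/(PK*Ki + PNa*Nai + PCl*Clo))
Numer = 18.81, Denom = 197.33
Vm = -62.82 mV


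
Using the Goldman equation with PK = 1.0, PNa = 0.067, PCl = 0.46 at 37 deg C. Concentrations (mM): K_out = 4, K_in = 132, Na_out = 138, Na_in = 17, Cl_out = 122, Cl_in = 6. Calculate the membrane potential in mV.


Vm = (RT/F)*ln((PK*Ko + PNa*Nao + PCl*Cli)/(PK*Ki + PNa*Nai + PCl*Clo))
Numer = 16.006, Denom = 189.259
Vm = -66.02 mV


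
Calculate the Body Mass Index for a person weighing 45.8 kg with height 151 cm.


BMI = weight / height^2
height = 151 cm = 1.51 m
BMI = 45.8 / 1.51^2
BMI = 20.09 kg/m^2


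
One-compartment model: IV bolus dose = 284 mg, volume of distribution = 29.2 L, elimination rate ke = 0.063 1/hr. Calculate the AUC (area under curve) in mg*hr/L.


C0 = Dose/Vd = 284/29.2 = 9.72603 mg/L
AUC = C0/ke = 9.72603/0.063
AUC = 154.4 mg*hr/L


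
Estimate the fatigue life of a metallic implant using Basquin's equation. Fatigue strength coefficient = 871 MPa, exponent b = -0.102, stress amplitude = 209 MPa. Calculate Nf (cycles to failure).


sigma_a = sigma_f' * (2Nf)^b
2Nf = (sigma_a/sigma_f')^(1/b)
2Nf = (209/871)^(1/-0.102)
2Nf = 1194469.8
Nf = 5.972e+05


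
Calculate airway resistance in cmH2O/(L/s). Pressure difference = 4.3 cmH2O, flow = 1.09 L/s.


R = dP / flow
R = 4.3 / 1.09
R = 3.945 cmH2O/(L/s)


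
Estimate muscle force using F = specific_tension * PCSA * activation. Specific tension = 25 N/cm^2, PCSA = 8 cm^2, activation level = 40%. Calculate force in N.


F = sigma * PCSA * activation
F = 25 * 8 * 0.4
F = 80 N


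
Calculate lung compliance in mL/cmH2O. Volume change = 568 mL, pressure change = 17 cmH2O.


C = dV / dP
C = 568 / 17
C = 33.41 mL/cmH2O


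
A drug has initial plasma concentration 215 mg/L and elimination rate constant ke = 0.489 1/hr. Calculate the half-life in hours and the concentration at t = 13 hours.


t_half = ln(2) / ke = 0.693147 / 0.489 = 1.417 hr
C(t) = C0 * exp(-ke*t) = 215 * exp(-0.489*13)
C(13) = 0.3729 mg/L


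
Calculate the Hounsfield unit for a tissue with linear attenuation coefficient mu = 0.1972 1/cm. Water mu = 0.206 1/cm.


HU = ((mu_tissue - mu_water) / mu_water) * 1000
HU = ((0.1972 - 0.206) / 0.206) * 1000
HU = -42.72


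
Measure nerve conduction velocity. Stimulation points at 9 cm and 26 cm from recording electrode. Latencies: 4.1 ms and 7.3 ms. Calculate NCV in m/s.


Distance = (26 - 9) / 100 = 0.17 m
dt = (7.3 - 4.1) / 1000 = 0.0032 s
NCV = dist / dt = 53.12 m/s


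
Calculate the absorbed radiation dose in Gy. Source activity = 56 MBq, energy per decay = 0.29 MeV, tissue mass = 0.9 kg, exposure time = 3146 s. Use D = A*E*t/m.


A = 56 MBq = 5.6000e+07 Bq
E = 0.29 MeV = 4.6458e-14 J
D = A*E*t/m = 5.6000e+07*4.6458e-14*3146/0.9
D = 0.009094 Gy


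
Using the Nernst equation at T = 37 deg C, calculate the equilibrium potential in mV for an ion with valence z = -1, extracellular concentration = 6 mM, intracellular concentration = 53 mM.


E = (RT/(zF)) * ln(C_out/C_in)
T = 37 + 273.15 = 310.15 K
E = (8.314 * 310.15 / (-1 * 96485)) * ln(6/53)
E = 58.22 mV


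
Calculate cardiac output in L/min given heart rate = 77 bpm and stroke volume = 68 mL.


CO = HR * SV
CO = 77 * 68 / 1000
CO = 5.236 L/min


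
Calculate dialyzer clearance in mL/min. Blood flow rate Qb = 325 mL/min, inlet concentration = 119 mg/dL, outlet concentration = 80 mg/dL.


K = Qb * (Cb_in - Cb_out) / Cb_in
K = 325 * (119 - 80) / 119
K = 106.5 mL/min


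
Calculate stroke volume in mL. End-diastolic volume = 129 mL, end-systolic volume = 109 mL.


SV = EDV - ESV
SV = 129 - 109
SV = 20 mL


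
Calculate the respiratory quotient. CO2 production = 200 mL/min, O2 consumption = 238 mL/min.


RQ = VCO2 / VO2
RQ = 200 / 238
RQ = 0.8403


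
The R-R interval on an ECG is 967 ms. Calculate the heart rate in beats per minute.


HR = 60 / RR_interval(s)
RR = 967 ms = 0.967 s
HR = 60 / 0.967 = 62.05 bpm


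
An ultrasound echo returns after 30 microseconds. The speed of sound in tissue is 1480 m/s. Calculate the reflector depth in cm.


depth = c * t / 2
t = 30 us = 3.0000e-05 s
depth = 1480 * 3.0000e-05 / 2
depth = 0.0222 m = 2.22 cm


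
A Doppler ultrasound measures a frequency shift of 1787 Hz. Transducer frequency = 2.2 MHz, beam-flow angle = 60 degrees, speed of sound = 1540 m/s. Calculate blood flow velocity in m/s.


v = fd * c / (2 * f0 * cos(theta))
v = 1787 * 1540 / (2 * 2.2000e+06 * cos(60))
v = 1.251 m/s


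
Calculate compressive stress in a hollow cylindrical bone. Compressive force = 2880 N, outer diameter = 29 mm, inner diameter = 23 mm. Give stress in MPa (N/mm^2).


A = pi*(r_o^2 - r_i^2)
r_o = 14.5 mm, r_i = 11.5 mm
A = 245.044 mm^2
sigma = F/A = 2880 / 245.044
sigma = 11.75 MPa


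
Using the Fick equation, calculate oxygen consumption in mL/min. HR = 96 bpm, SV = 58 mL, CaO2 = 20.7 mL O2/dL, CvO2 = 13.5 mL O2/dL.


CO = HR*SV = 96*58/1000 = 5.568 L/min
a-v O2 diff = 20.7 - 13.5 = 7.2 mL/dL
VO2 = CO * (CaO2-CvO2) * 10 dL/L
VO2 = 5.568 * 7.2 * 10
VO2 = 400.9 mL/min


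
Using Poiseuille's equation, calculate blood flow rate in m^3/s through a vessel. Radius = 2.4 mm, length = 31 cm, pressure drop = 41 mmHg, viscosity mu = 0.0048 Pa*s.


Q = pi*r^4*dP / (8*mu*L)
r = 0.0024 m, L = 0.31 m
dP = 41 mmHg = 5466.202 Pa
Q = 4.7862e-05 m^3/s


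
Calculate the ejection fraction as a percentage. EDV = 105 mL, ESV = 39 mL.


SV = EDV - ESV = 105 - 39 = 66 mL
EF = SV/EDV * 100 = 66/105 * 100
EF = 62.86%


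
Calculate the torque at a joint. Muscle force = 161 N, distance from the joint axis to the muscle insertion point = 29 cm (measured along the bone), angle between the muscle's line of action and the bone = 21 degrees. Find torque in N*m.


Torque = F * d * sin(theta)   (moment arm = d*sin(theta))
d = 29 cm = 0.29 m
Torque = 161 * 0.29 * sin(21)
Torque = 16.73 N*m


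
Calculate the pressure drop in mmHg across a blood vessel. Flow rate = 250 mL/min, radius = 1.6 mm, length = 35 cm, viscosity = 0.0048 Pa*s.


dP = 8*mu*L*Q / (pi*r^4)
Q = 250 mL/min = 4.16667e-06 m^3/s
dP = 2719.94 Pa = 2719.94 / 133.322 mmHg = 20.4 mmHg


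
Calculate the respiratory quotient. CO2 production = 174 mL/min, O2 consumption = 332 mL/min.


RQ = VCO2 / VO2
RQ = 174 / 332
RQ = 0.5241


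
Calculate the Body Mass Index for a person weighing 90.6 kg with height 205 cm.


BMI = weight / height^2
height = 205 cm = 2.05 m
BMI = 90.6 / 2.05^2
BMI = 21.56 kg/m^2


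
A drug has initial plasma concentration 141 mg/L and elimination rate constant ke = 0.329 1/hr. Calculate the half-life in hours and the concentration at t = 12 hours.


t_half = ln(2) / ke = 0.693147 / 0.329 = 2.107 hr
C(t) = C0 * exp(-ke*t) = 141 * exp(-0.329*12)
C(12) = 2.72 mg/L


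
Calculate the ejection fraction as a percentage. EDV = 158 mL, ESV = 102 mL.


SV = EDV - ESV = 158 - 102 = 56 mL
EF = SV/EDV * 100 = 56/158 * 100
EF = 35.44%


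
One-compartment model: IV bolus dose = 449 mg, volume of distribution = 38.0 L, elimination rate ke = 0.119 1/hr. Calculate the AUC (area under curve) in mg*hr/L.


C0 = Dose/Vd = 449/38.0 = 11.8158 mg/L
AUC = C0/ke = 11.8158/0.119
AUC = 99.29 mg*hr/L


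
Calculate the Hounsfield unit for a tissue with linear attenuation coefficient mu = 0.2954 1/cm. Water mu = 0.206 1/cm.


HU = ((mu_tissue - mu_water) / mu_water) * 1000
HU = ((0.2954 - 0.206) / 0.206) * 1000
HU = 434


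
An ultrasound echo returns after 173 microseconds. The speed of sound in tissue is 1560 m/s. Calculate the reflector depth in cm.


depth = c * t / 2
t = 173 us = 1.7300e-04 s
depth = 1560 * 1.7300e-04 / 2
depth = 0.13494 m = 13.494 cm


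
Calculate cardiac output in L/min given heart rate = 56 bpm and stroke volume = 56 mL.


CO = HR * SV
CO = 56 * 56 / 1000
CO = 3.136 L/min


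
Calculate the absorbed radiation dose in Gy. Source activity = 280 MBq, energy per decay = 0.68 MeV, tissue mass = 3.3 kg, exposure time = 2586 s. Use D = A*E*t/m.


A = 280 MBq = 2.8000e+08 Bq
E = 0.68 MeV = 1.08936e-13 J
D = A*E*t/m = 2.8000e+08*1.08936e-13*2586/3.3
D = 0.0239 Gy


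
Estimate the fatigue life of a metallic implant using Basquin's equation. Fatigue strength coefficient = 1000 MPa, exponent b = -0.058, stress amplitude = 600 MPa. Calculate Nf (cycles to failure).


sigma_a = sigma_f' * (2Nf)^b
2Nf = (sigma_a/sigma_f')^(1/b)
2Nf = (600/1000)^(1/-0.058)
2Nf = 6683.1074
Nf = 3342


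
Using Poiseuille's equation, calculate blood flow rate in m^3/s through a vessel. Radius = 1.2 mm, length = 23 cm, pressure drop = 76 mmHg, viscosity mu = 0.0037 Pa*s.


Q = pi*r^4*dP / (8*mu*L)
r = 0.0012 m, L = 0.23 m
dP = 76 mmHg = 10132.472 Pa
Q = 9.6955e-06 m^3/s


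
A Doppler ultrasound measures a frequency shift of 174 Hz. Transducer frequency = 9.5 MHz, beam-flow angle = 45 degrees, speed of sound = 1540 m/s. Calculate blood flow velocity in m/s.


v = fd * c / (2 * f0 * cos(theta))
v = 174 * 1540 / (2 * 9.5000e+06 * cos(45))
v = 0.01994 m/s


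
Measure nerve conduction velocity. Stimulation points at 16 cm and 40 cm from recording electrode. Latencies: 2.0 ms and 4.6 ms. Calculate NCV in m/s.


Distance = (40 - 16) / 100 = 0.24 m
dt = (4.6 - 2.0) / 1000 = 0.0026 s
NCV = dist / dt = 92.31 m/s


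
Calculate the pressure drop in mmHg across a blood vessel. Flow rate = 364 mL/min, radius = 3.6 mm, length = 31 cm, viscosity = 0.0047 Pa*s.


dP = 8*mu*L*Q / (pi*r^4)
Q = 364 mL/min = 6.06667e-06 m^3/s
dP = 134.011 Pa = 134.011 / 133.322 mmHg = 1.005 mmHg


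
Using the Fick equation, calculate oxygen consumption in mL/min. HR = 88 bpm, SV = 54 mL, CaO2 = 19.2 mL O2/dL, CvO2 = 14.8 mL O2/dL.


CO = HR*SV = 88*54/1000 = 4.752 L/min
a-v O2 diff = 19.2 - 14.8 = 4.4 mL/dL
VO2 = CO * (CaO2-CvO2) * 10 dL/L
VO2 = 4.752 * 4.4 * 10
VO2 = 209.1 mL/min


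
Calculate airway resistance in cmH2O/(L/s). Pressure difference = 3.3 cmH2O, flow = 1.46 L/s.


R = dP / flow
R = 3.3 / 1.46
R = 2.26 cmH2O/(L/s)


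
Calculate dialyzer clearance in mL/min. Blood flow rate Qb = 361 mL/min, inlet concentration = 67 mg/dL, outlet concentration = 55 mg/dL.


K = Qb * (Cb_in - Cb_out) / Cb_in
K = 361 * (67 - 55) / 67
K = 64.66 mL/min


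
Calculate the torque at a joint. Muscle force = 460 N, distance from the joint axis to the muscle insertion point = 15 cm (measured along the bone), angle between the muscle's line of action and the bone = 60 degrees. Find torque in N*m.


Torque = F * d * sin(theta)   (moment arm = d*sin(theta))
d = 15 cm = 0.15 m
Torque = 460 * 0.15 * sin(60)
Torque = 59.76 N*m


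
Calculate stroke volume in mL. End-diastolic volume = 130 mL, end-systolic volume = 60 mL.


SV = EDV - ESV
SV = 130 - 60
SV = 70 mL


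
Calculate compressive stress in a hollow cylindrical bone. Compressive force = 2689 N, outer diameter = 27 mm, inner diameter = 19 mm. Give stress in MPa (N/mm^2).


A = pi*(r_o^2 - r_i^2)
r_o = 13.5 mm, r_i = 9.5 mm
A = 289.027 mm^2
sigma = F/A = 2689 / 289.027
sigma = 9.304 MPa


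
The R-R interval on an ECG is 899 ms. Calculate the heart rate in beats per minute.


HR = 60 / RR_interval(s)
RR = 899 ms = 0.899 s
HR = 60 / 0.899 = 66.74 bpm


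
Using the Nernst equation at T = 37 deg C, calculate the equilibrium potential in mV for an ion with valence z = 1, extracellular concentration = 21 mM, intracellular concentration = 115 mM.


E = (RT/(zF)) * ln(C_out/C_in)
T = 37 + 273.15 = 310.15 K
E = (8.314 * 310.15 / (1 * 96485)) * ln(21/115)
E = -45.44 mV


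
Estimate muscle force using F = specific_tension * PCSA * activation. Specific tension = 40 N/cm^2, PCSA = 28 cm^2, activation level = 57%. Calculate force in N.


F = sigma * PCSA * activation
F = 40 * 28 * 0.57
F = 638.4 N


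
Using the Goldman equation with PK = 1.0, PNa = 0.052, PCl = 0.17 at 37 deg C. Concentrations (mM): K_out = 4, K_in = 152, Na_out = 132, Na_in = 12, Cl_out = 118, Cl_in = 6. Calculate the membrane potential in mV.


Vm = (RT/F)*ln((PK*Ko + PNa*Nao + PCl*Cli)/(PK*Ki + PNa*Nai + PCl*Clo))
Numer = 11.884, Denom = 172.684
Vm = -71.52 mV


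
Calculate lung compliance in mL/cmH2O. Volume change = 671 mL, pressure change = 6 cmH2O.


C = dV / dP
C = 671 / 6
C = 111.8 mL/cmH2O


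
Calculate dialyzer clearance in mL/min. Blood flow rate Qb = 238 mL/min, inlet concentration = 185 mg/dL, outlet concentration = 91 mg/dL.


K = Qb * (Cb_in - Cb_out) / Cb_in
K = 238 * (185 - 91) / 185
K = 120.9 mL/min


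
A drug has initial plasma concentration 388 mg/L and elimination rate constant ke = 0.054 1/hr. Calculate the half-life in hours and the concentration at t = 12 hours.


t_half = ln(2) / ke = 0.693147 / 0.054 = 12.84 hr
C(t) = C0 * exp(-ke*t) = 388 * exp(-0.054*12)
C(12) = 203 mg/L


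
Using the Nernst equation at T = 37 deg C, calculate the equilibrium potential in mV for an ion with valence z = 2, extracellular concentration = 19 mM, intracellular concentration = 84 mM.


E = (RT/(zF)) * ln(C_out/C_in)
T = 37 + 273.15 = 310.15 K
E = (8.314 * 310.15 / (2 * 96485)) * ln(19/84)
E = -19.86 mV


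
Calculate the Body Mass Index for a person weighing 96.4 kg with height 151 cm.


BMI = weight / height^2
height = 151 cm = 1.51 m
BMI = 96.4 / 1.51^2
BMI = 42.28 kg/m^2


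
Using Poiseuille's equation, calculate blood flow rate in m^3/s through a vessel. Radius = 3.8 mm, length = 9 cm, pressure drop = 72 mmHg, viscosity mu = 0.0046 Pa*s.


Q = pi*r^4*dP / (8*mu*L)
r = 0.0038 m, L = 0.09 m
dP = 72 mmHg = 9599.184 Pa
Q = 0.001899 m^3/s


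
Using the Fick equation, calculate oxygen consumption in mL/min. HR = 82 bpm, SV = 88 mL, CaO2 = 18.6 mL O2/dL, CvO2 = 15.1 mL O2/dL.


CO = HR*SV = 82*88/1000 = 7.216 L/min
a-v O2 diff = 18.6 - 15.1 = 3.5 mL/dL
VO2 = CO * (CaO2-CvO2) * 10 dL/L
VO2 = 7.216 * 3.5 * 10
VO2 = 252.6 mL/min


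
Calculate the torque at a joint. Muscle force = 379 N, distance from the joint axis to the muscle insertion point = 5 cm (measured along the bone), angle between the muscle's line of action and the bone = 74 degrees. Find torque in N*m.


Torque = F * d * sin(theta)   (moment arm = d*sin(theta))
d = 5 cm = 0.05 m
Torque = 379 * 0.05 * sin(74)
Torque = 18.22 N*m


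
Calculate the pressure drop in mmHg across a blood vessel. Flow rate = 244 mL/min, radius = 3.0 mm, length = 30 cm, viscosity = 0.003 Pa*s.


dP = 8*mu*L*Q / (pi*r^4)
Q = 244 mL/min = 4.06667e-06 m^3/s
dP = 115.063 Pa = 115.063 / 133.322 mmHg = 0.863 mmHg


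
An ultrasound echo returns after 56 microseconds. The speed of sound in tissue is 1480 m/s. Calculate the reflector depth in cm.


depth = c * t / 2
t = 56 us = 5.6000e-05 s
depth = 1480 * 5.6000e-05 / 2
depth = 0.04144 m = 4.144 cm


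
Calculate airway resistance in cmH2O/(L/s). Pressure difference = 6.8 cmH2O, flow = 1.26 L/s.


R = dP / flow
R = 6.8 / 1.26
R = 5.397 cmH2O/(L/s)


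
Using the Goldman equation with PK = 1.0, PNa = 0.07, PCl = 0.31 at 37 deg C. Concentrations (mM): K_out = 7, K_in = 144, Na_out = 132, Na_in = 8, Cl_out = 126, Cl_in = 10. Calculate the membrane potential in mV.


Vm = (RT/F)*ln((PK*Ko + PNa*Nao + PCl*Cli)/(PK*Ki + PNa*Nai + PCl*Clo))
Numer = 19.34, Denom = 183.62
Vm = -60.15 mV


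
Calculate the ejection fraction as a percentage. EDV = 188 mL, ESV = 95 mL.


SV = EDV - ESV = 188 - 95 = 93 mL
EF = SV/EDV * 100 = 93/188 * 100
EF = 49.47%


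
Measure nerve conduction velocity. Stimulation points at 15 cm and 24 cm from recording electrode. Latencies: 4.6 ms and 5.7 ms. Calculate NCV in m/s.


Distance = (24 - 15) / 100 = 0.09 m
dt = (5.7 - 4.6) / 1000 = 0.0011 s
NCV = dist / dt = 81.82 m/s


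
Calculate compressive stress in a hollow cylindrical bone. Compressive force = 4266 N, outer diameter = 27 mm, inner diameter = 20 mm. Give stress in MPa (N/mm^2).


A = pi*(r_o^2 - r_i^2)
r_o = 13.5 mm, r_i = 10 mm
A = 258.396 mm^2
sigma = F/A = 4266 / 258.396
sigma = 16.51 MPa


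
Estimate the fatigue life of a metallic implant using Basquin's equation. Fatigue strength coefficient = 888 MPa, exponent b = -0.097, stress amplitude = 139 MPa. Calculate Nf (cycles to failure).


sigma_a = sigma_f' * (2Nf)^b
2Nf = (sigma_a/sigma_f')^(1/b)
2Nf = (139/888)^(1/-0.097)
2Nf = 2.0094346e+08
Nf = 1.0047e+08


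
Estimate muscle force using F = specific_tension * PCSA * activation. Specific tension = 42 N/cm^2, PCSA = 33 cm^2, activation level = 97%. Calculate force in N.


F = sigma * PCSA * activation
F = 42 * 33 * 0.97
F = 1344 N


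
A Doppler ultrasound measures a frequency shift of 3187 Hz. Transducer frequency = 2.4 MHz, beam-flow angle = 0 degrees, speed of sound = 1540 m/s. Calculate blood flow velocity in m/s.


v = fd * c / (2 * f0 * cos(theta))
v = 3187 * 1540 / (2 * 2.4000e+06 * cos(0))
v = 1.022 m/s


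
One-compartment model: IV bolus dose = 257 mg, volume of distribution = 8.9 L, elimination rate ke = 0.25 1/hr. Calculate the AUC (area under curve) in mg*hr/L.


C0 = Dose/Vd = 257/8.9 = 28.8764 mg/L
AUC = C0/ke = 28.8764/0.25
AUC = 115.5 mg*hr/L


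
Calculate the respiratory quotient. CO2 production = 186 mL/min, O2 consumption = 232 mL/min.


RQ = VCO2 / VO2
RQ = 186 / 232
RQ = 0.8017


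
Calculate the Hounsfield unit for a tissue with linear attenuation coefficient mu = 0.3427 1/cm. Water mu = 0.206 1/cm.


HU = ((mu_tissue - mu_water) / mu_water) * 1000
HU = ((0.3427 - 0.206) / 0.206) * 1000
HU = 663.6


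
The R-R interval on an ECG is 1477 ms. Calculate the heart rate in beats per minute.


HR = 60 / RR_interval(s)
RR = 1477 ms = 1.477 s
HR = 60 / 1.477 = 40.62 bpm


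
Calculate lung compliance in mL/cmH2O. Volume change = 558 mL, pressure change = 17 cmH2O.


C = dV / dP
C = 558 / 17
C = 32.82 mL/cmH2O


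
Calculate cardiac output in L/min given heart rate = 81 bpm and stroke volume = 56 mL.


CO = HR * SV
CO = 81 * 56 / 1000
CO = 4.536 L/min


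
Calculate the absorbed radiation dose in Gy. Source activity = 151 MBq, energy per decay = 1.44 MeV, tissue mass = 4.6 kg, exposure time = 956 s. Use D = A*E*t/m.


A = 151 MBq = 1.5100e+08 Bq
E = 1.44 MeV = 2.30688e-13 J
D = A*E*t/m = 1.5100e+08*2.30688e-13*956/4.6
D = 0.007239 Gy


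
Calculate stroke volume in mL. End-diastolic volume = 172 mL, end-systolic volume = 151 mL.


SV = EDV - ESV
SV = 172 - 151
SV = 21 mL


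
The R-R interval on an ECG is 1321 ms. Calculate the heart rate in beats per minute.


HR = 60 / RR_interval(s)
RR = 1321 ms = 1.321 s
HR = 60 / 1.321 = 45.42 bpm


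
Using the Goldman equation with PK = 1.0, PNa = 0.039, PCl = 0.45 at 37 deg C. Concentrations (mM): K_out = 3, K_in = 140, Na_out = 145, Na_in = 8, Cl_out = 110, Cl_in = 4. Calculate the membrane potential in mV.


Vm = (RT/F)*ln((PK*Ko + PNa*Nao + PCl*Cli)/(PK*Ki + PNa*Nai + PCl*Clo))
Numer = 10.455, Denom = 189.812
Vm = -77.48 mV


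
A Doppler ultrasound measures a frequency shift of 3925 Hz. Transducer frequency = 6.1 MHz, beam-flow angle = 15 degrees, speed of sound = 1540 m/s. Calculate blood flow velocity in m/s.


v = fd * c / (2 * f0 * cos(theta))
v = 3925 * 1540 / (2 * 6.1000e+06 * cos(15))
v = 0.5129 m/s


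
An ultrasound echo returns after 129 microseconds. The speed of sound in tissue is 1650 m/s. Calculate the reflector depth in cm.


depth = c * t / 2
t = 129 us = 1.2900e-04 s
depth = 1650 * 1.2900e-04 / 2
depth = 0.106425 m = 10.6425 cm


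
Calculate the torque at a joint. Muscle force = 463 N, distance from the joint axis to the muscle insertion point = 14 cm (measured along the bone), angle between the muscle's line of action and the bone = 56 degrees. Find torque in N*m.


Torque = F * d * sin(theta)   (moment arm = d*sin(theta))
d = 14 cm = 0.14 m
Torque = 463 * 0.14 * sin(56)
Torque = 53.74 N*m


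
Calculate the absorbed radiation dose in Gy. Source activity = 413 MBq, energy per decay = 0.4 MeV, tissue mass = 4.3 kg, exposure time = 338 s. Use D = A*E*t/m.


A = 413 MBq = 4.1300e+08 Bq
E = 0.4 MeV = 6.408e-14 J
D = A*E*t/m = 4.1300e+08*6.408e-14*338/4.3
D = 0.00208 Gy


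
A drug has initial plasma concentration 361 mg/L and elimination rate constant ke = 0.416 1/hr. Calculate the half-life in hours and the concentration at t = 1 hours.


t_half = ln(2) / ke = 0.693147 / 0.416 = 1.666 hr
C(t) = C0 * exp(-ke*t) = 361 * exp(-0.416*1)
C(1) = 238.1 mg/L


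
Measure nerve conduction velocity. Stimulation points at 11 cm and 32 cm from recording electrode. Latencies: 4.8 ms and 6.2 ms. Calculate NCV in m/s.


Distance = (32 - 11) / 100 = 0.21 m
dt = (6.2 - 4.8) / 1000 = 0.0014 s
NCV = dist / dt = 150 m/s


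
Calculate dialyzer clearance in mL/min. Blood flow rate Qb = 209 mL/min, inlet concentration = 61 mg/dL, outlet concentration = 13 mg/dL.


K = Qb * (Cb_in - Cb_out) / Cb_in
K = 209 * (61 - 13) / 61
K = 164.5 mL/min


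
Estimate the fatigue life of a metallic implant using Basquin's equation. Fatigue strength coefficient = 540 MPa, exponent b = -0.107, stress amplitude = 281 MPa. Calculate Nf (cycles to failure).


sigma_a = sigma_f' * (2Nf)^b
2Nf = (sigma_a/sigma_f')^(1/b)
2Nf = (281/540)^(1/-0.107)
2Nf = 448.00668
Nf = 224


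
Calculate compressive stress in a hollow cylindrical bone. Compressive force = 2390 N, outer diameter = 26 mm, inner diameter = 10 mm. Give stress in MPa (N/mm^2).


A = pi*(r_o^2 - r_i^2)
r_o = 13 mm, r_i = 5 mm
A = 452.389 mm^2
sigma = F/A = 2390 / 452.389
sigma = 5.283 MPa


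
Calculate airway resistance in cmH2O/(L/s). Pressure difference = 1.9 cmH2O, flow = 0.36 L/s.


R = dP / flow
R = 1.9 / 0.36
R = 5.278 cmH2O/(L/s)


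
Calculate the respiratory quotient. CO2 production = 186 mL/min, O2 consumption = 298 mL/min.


RQ = VCO2 / VO2
RQ = 186 / 298
RQ = 0.6242


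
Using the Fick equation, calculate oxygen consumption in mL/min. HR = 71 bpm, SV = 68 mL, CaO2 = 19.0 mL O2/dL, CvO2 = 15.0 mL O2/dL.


CO = HR*SV = 71*68/1000 = 4.828 L/min
a-v O2 diff = 19.0 - 15.0 = 4 mL/dL
VO2 = CO * (CaO2-CvO2) * 10 dL/L
VO2 = 4.828 * 4 * 10
VO2 = 193.1 mL/min


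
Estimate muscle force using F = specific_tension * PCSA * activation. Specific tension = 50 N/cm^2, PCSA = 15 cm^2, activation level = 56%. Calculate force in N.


F = sigma * PCSA * activation
F = 50 * 15 * 0.56
F = 420 N


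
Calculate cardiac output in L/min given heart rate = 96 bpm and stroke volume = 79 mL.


CO = HR * SV
CO = 96 * 79 / 1000
CO = 7.584 L/min


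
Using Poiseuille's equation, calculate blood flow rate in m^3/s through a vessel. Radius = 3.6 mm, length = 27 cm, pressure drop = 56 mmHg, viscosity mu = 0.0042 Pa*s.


Q = pi*r^4*dP / (8*mu*L)
r = 0.0036 m, L = 0.27 m
dP = 56 mmHg = 7466.032 Pa
Q = 4.3426e-04 m^3/s


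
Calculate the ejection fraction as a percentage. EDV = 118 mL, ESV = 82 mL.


SV = EDV - ESV = 118 - 82 = 36 mL
EF = SV/EDV * 100 = 36/118 * 100
EF = 30.51%


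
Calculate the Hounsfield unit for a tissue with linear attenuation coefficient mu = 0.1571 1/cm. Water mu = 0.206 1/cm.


HU = ((mu_tissue - mu_water) / mu_water) * 1000
HU = ((0.1571 - 0.206) / 0.206) * 1000
HU = -237.4


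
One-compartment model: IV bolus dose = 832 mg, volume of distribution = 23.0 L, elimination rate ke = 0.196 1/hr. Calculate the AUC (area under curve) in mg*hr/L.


C0 = Dose/Vd = 832/23.0 = 36.1739 mg/L
AUC = C0/ke = 36.1739/0.196
AUC = 184.6 mg*hr/L


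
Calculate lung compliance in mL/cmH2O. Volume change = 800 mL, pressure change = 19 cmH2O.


C = dV / dP
C = 800 / 19
C = 42.11 mL/cmH2O


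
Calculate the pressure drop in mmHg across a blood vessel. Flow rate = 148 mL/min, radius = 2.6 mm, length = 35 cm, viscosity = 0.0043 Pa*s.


dP = 8*mu*L*Q / (pi*r^4)
Q = 148 mL/min = 2.46667e-06 m^3/s
dP = 206.868 Pa = 206.868 / 133.322 mmHg = 1.552 mmHg


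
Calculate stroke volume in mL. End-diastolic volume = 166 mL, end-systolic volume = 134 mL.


SV = EDV - ESV
SV = 166 - 134
SV = 32 mL


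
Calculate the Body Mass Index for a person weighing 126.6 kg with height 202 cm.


BMI = weight / height^2
height = 202 cm = 2.02 m
BMI = 126.6 / 2.02^2
BMI = 31.03 kg/m^2


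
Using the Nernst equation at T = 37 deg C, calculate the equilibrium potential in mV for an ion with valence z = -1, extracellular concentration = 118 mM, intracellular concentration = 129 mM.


E = (RT/(zF)) * ln(C_out/C_in)
T = 37 + 273.15 = 310.15 K
E = (8.314 * 310.15 / (-1 * 96485)) * ln(118/129)
E = 2.382 mV


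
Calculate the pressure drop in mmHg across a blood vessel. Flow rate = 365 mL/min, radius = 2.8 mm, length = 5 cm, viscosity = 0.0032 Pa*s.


dP = 8*mu*L*Q / (pi*r^4)
Q = 365 mL/min = 6.08333e-06 m^3/s
dP = 40.3245 Pa = 40.3245 / 133.322 mmHg = 0.3025 mmHg


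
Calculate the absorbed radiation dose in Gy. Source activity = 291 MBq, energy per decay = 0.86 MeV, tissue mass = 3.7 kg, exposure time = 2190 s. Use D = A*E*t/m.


A = 291 MBq = 2.9100e+08 Bq
E = 0.86 MeV = 1.37772e-13 J
D = A*E*t/m = 2.9100e+08*1.37772e-13*2190/3.7
D = 0.02373 Gy


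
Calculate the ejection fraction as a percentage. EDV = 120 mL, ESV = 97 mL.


SV = EDV - ESV = 120 - 97 = 23 mL
EF = SV/EDV * 100 = 23/120 * 100
EF = 19.17%


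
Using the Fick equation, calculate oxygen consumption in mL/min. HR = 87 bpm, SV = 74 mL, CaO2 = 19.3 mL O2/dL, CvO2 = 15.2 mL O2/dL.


CO = HR*SV = 87*74/1000 = 6.438 L/min
a-v O2 diff = 19.3 - 15.2 = 4.1 mL/dL
VO2 = CO * (CaO2-CvO2) * 10 dL/L
VO2 = 6.438 * 4.1 * 10
VO2 = 264 mL/min


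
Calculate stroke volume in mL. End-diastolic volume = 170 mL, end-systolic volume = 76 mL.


SV = EDV - ESV
SV = 170 - 76
SV = 94 mL


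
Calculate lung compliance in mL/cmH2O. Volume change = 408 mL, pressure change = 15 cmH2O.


C = dV / dP
C = 408 / 15
C = 27.2 mL/cmH2O


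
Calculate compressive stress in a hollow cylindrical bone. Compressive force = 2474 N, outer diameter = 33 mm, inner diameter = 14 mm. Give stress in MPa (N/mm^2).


A = pi*(r_o^2 - r_i^2)
r_o = 16.5 mm, r_i = 7 mm
A = 701.361 mm^2
sigma = F/A = 2474 / 701.361
sigma = 3.527 MPa
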